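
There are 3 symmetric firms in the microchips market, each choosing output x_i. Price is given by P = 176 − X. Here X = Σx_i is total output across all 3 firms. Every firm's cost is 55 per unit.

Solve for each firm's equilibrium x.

30.25

A representative firm's profit is π_i = x_i(176 − X) − 55x_i, with X = x_i + Σ_{j≠i} x_j.
First-order condition: 121 − 2x_i − Σ_{j≠i} x_j = 0.
With identical firms, set every x_j = x: then 121 − 2x − 2x = 0, i.e. x = 121/4 = 30.25.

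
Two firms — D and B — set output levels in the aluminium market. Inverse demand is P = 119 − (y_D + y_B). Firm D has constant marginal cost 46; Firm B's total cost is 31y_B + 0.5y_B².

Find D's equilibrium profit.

686.44

Firm D's profit: π = y_D(119 − (y_D + y_B)) − 46y_D.
∂π/∂y_D = 73 − 2y_D − y_B = 0, so y_D = 36.5 − 0.5y_B.
For B: ∂π/∂y_B = 88 − 3y_B − y_D = 0 ⇒ y_B = 88/3 − (1/3)y_D.
Solving the two reaction functions simultaneously: (1 − (−0.5)(−1/3))y_D = 36.5 − 0.5·(88/3), so (5/6)y_D = 131/6 and y_D = 26.2.
Then y_B = 88/3 − (1/3)·26.2 = 20.6.
Price P = 119 − 46.8 = 72.2.
D's profit: (72.2 − 46)·26.2 = 686.44.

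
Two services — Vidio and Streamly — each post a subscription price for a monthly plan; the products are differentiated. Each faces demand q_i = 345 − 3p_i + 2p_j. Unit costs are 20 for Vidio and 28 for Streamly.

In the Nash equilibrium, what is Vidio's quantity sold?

248.25

Vidio's profit: π = (p_{Vidio} − 20)(345 − 3p_{Vidio} + 2p_{Streamly}).
∂π/∂p_{Vidio} = 405 − 6p_{Vidio} + 2p_{Streamly} = 0 ⇒ p_{Vidio} = 67.5 + (1/3)p_{Streamly}.
Similarly p_{Streamly} = 71.5 + (1/3)p_{Vidio}.
Solving the two reaction functions simultaneously: (1 − (1/3)(1/3))p_{Vidio} = 67.5 + (1/3)·71.5, so (8/9)p_{Vidio} = 274/3 and p_{Vidio} = 102.75.
Then p_{Streamly} = 71.5 + (1/3)·102.75 = 105.75.
q_{Vidio} = 345 − 3·102.75 + 2·105.75 = 248.25.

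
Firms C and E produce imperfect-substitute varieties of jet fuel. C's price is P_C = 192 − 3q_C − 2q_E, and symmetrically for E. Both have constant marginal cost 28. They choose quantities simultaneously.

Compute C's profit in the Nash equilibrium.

Firm C's profit: π = q_C(192 − 3q_C − 2q_E) − 28q_C.
∂π/∂q_C = 164 − 6q_C − 2q_E = 0 ⇒ q_C = 82/3 − (1/3)q_E.
Setting q_C = q_E in the reaction function: q_C = 82/3 − (1/3)q_C, so q_C = (82/3) / (4/3) = 20.5.
P_C = 192 − 3·20.5 − 2·20.5 = 89.5.
Profit = (89.5 − 28)·20.5 = 1260.75.

1260.75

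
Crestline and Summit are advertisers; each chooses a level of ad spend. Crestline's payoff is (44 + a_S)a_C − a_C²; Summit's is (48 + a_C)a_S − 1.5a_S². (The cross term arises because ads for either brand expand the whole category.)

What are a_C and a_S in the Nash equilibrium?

36, 28

Expanding Crestline's payoff: 44a_C + a_Sa_C − a_C².
∂π/∂a_C = 44 + a_S − 2a_C = 0, so a_C = 22 + 0.5a_S.
Likewise for Summit: a_S = 16 + (1/3)a_C.
Plugging a_S into Crestline's best response: a_C = 22 + 0.5(16 + (1/3)a_C) ⇒ (5/6)a_C = 30, so a_C = 36.
Then a_S = 16 + (1/3)·36 = 28.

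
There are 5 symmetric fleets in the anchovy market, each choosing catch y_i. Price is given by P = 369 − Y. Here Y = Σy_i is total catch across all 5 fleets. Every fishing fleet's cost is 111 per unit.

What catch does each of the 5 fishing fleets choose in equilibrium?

43

A representative fishing fleet's profit is π_i = y_i(369 − Y) − 111y_i, with Y = y_i + Σ_{j≠i} y_j.
First-order condition: 258 − 2y_i − Σ_{j≠i} y_j = 0.
In a symmetric equilibrium every fishing fleet chooses the same y, so Σ_{j≠i} y_j = 4y. The condition becomes 258 − 6y = 0, giving y = 258/6 = 43.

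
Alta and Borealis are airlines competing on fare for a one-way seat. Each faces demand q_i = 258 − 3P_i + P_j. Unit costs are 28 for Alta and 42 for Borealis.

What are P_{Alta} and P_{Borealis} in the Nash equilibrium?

Alta's profit: π = (P_{Alta} − 28)(258 − 3P_{Alta} + P_{Borealis}).
∂π/∂P_{Alta} = 342 − 6P_{Alta} + P_{Borealis} = 0 ⇒ P_{Alta} = 57 + (1/6)P_{Borealis}.
Similarly P_{Borealis} = 64 + (1/6)P_{Alta}.
Plugging P_{Borealis} into Alta's best response: P_{Alta} = 57 + (1/6)(64 + (1/6)P_{Alta}) ⇒ (35/36)P_{Alta} = 203/3, so P_{Alta} = 69.6.
Then P_{Borealis} = 64 + (1/6)·69.6 = 75.6.

69.6, 75.6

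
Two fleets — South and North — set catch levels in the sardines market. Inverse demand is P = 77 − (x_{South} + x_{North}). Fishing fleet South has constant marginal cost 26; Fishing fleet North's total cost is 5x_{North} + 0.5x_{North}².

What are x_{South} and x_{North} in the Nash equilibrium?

16.2, 18.6

Fishing fleet South's profit: π = x_{South}(77 − (x_{South} + x_{North})) − 26x_{South}.
∂π/∂x_{South} = 51 − 2x_{South} − x_{North} = 0, so x_{South} = 25.5 − 0.5x_{North}.
For North: ∂π/∂x_{North} = 72 − 3x_{North} − x_{South} = 0 ⇒ x_{North} = 24 − (1/3)x_{South}.
Substituting the second reaction function into the first: x_{South} = 25.5 − 0.5(24 − (1/3)x_{South}), which gives (5/6)x_{South} = 13.5 ⇒ x_{South} = 16.2.
Then x_{North} = 24 − (1/3)·16.2 = 18.6.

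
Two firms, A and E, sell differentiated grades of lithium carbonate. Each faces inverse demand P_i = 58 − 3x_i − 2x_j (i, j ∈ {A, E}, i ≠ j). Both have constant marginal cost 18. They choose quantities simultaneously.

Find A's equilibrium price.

33

Firm A's profit: π = x_A(58 − 3x_A − 2x_E) − 18x_A.
∂π/∂x_A = 40 − 6x_A − 2x_E = 0 ⇒ x_A = 20/3 − (1/3)x_E.
By symmetry x_E = x_A; substituting into the reaction function, (4/3)x_A = 20/3 and x_A = 5.
P_A = 58 − 3·5 − 2·5 = 33.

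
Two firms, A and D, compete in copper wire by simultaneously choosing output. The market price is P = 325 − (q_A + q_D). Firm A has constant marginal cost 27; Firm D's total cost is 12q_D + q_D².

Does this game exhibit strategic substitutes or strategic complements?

strategic substitutes

Firm A's profit: π = q_A(325 − (q_A + q_D)) − 27q_A.
∂π/∂q_A = 298 − 2q_A − q_D = 0, so q_A = 149 − 0.5q_D.
The best-response slope dq_A/dq_D = −0.5 < 0: the reaction function is downward-sloping, so the choices are strategic substitutes.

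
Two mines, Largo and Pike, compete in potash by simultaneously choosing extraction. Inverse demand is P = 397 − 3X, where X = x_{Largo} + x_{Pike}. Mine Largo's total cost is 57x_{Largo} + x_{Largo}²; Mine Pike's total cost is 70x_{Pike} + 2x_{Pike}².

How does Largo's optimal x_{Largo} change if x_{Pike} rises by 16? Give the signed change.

Mine Largo's profit: π = x_{Largo}(397 − 3(x_{Largo} + x_{Pike})) − 57x_{Largo} − x_{Largo}².
∂π/∂x_{Largo} = 340 − 8x_{Largo} − 3x_{Pike} = 0, so x_{Largo} = 42.5 − 0.375x_{Pike}.
The reaction-function slope is −0.375, so a 16-unit rise in x_{Pike} moves x_{Largo} by −0.375 × 16 = −6. Largo's best response falls — the actions are strategic substitutes.

-6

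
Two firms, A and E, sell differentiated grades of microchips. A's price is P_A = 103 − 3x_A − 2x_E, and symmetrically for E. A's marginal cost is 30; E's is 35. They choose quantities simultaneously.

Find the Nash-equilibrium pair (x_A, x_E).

9.4375, 8.1875

Firm A's profit: π = x_A(103 − 3x_A − 2x_E) − 30x_A.
∂π/∂x_A = 73 − 6x_A − 2x_E = 0 ⇒ x_A = 73/6 − (1/3)x_E.
Similarly x_E = 34/3 − (1/3)x_A.
Plugging x_E into A's best response: x_A = 73/6 − (1/3)(34/3 − (1/3)x_A) ⇒ (8/9)x_A = 151/18, so x_A = 9.4375.
Then x_E = 34/3 − (1/3)·9.4375 = 8.1875.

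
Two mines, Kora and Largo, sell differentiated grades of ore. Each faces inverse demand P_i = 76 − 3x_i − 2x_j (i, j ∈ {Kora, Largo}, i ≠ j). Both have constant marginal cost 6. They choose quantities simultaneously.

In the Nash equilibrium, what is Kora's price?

32.25

Mine Kora's profit: π = x_{Kora}(76 − 3x_{Kora} − 2x_{Largo}) − 6x_{Kora}.
∂π/∂x_{Kora} = 70 − 6x_{Kora} − 2x_{Largo} = 0 ⇒ x_{Kora} = 35/3 − (1/3)x_{Largo}.
The game is symmetric, so in equilibrium x_{Largo} = x_{Kora}: the reaction function gives (4/3)x_{Kora} = 35/3, hence x_{Kora} = 8.75.
P_{Kora} = 76 − 3·8.75 − 2·8.75 = 32.25.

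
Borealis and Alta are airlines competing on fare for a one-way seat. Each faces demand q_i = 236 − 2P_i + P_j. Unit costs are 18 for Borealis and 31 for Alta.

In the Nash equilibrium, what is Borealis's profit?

Borealis's profit: π = (P_{Borealis} − 18)(236 − 2P_{Borealis} + P_{Alta}).
∂π/∂P_{Borealis} = 272 − 4P_{Borealis} + P_{Alta} = 0 ⇒ P_{Borealis} = 68 + 0.25P_{Alta}.
Similarly P_{Alta} = 74.5 + 0.25P_{Borealis}.
Plugging P_{Alta} into Borealis's best response: P_{Borealis} = 68 + 0.25(74.5 + 0.25P_{Borealis}) ⇒ 0.9375P_{Borealis} = 86.625, so P_{Borealis} = 92.4.
Then P_{Alta} = 74.5 + 0.25·92.4 = 97.6.
q_{Borealis} = 236 − 2·92.4 + 97.6 = 148.8.
Profit = (92.4 − 18)·148.8 = 11070.72.

11070.72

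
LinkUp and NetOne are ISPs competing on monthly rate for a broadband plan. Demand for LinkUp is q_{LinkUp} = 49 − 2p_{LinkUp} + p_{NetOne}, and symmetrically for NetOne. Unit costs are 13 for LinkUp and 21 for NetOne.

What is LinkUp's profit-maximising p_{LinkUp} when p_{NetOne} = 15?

LinkUp's profit: π = (p_{LinkUp} − 13)(49 − 2p_{LinkUp} + p_{NetOne}).
∂π/∂p_{LinkUp} = 75 − 4p_{LinkUp} + p_{NetOne} = 0 ⇒ p_{LinkUp} = 18.75 + 0.25p_{NetOne}.
At p_{NetOne} = 15: p_{LinkUp} = 18.75 + 0.25·15 = 22.5.

22.5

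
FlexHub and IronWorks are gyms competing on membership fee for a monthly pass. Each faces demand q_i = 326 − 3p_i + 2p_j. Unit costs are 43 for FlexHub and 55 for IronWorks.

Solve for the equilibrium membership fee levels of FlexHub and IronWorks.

FlexHub's profit: π = (p_{FlexHub} − 43)(326 − 3p_{FlexHub} + 2p_{IronWorks}).
∂π/∂p_{FlexHub} = 455 − 6p_{FlexHub} + 2p_{IronWorks} = 0 ⇒ p_{FlexHub} = 455/6 + (1/3)p_{IronWorks}.
Similarly p_{IronWorks} = 491/6 + (1/3)p_{FlexHub}.
Solving the two reaction functions simultaneously: (1 − (1/3)(1/3))p_{FlexHub} = 455/6 + (1/3)·(491/6), so (8/9)p_{FlexHub} = 928/9 and p_{FlexHub} = 116.
Then p_{IronWorks} = 491/6 + (1/3)·116 = 120.5.

116, 120.5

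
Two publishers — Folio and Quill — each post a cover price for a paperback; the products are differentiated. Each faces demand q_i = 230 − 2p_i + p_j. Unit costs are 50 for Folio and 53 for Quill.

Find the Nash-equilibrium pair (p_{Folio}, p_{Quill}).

110.4, 111.6

Folio's profit: π = (p_{Folio} − 50)(230 − 2p_{Folio} + p_{Quill}).
∂π/∂p_{Folio} = 330 − 4p_{Folio} + p_{Quill} = 0 ⇒ p_{Folio} = 82.5 + 0.25p_{Quill}.
Similarly p_{Quill} = 84 + 0.25p_{Folio}.
Substituting the second reaction function into the first: p_{Folio} = 82.5 + 0.25(84 + 0.25p_{Folio}), which gives 0.9375p_{Folio} = 103.5 ⇒ p_{Folio} = 110.4.
Then p_{Quill} = 84 + 0.25·110.4 = 111.6.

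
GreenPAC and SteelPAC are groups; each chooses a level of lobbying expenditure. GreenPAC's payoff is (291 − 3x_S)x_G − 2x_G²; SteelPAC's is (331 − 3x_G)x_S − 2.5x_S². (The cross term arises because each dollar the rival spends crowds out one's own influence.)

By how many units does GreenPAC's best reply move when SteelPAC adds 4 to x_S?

Expanding GreenPAC's payoff: 291x_G − 3x_Sx_G − 2x_G².
∂π/∂x_G = 291 − 3x_S − 4x_G = 0, so x_G = 72.75 − 0.75x_S.
The reaction-function slope is −0.75, so a 4-unit rise in x_S moves x_G by −0.75 × 4 = −3. GreenPAC's best response falls — the actions are strategic substitutes.

-3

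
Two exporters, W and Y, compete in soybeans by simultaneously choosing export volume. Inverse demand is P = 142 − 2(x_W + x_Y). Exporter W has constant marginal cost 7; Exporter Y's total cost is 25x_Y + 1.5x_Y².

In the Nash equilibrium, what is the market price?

Exporter W's profit: π = x_W(142 − 2(x_W + x_Y)) − 7x_W.
∂π/∂x_W = 135 − 4x_W − 2x_Y = 0, so x_W = 33.75 − 0.5x_Y.
For Y: ∂π/∂x_Y = 117 − 7x_Y − 2x_W = 0 ⇒ x_Y = 117/7 − (2/7)x_W.
Substituting the second reaction function into the first: x_W = 33.75 − 0.5(117/7 − (2/7)x_W), which gives (6/7)x_W = 711/28 ⇒ x_W = 29.625.
Then x_Y = 117/7 − (2/7)·29.625 = 8.25.
Equilibrium price: P = 142 − 2·37.875 = 66.25.

66.25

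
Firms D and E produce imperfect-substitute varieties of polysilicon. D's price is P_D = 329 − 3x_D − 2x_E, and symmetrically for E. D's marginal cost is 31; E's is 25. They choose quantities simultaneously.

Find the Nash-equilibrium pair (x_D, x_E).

Firm D's profit: π = x_D(329 − 3x_D − 2x_E) − 31x_D.
∂π/∂x_D = 298 − 6x_D − 2x_E = 0 ⇒ x_D = 149/3 − (1/3)x_E.
Similarly x_E = 152/3 − (1/3)x_D.
Solving the two reaction functions simultaneously: (1 − (−1/3)(−1/3))x_D = 149/3 − (1/3)·(152/3), so (8/9)x_D = 295/9 and x_D = 36.875.
Then x_E = 152/3 − (1/3)·36.875 = 38.375.

36.875, 38.375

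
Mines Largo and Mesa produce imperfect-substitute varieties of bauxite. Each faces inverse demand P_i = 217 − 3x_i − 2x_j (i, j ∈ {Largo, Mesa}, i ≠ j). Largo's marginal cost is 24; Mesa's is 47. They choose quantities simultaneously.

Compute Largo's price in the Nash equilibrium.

Mine Largo's profit: π = x_{Largo}(217 − 3x_{Largo} − 2x_{Mesa}) − 24x_{Largo}.
∂π/∂x_{Largo} = 193 − 6x_{Largo} − 2x_{Mesa} = 0 ⇒ x_{Largo} = 193/6 − (1/3)x_{Mesa}.
Similarly x_{Mesa} = 85/3 − (1/3)x_{Largo}.
Plugging x_{Mesa} into Largo's best response: x_{Largo} = 193/6 − (1/3)(85/3 − (1/3)x_{Largo}) ⇒ (8/9)x_{Largo} = 409/18, so x_{Largo} = 25.5625.
Then x_{Mesa} = 85/3 − (1/3)·25.5625 = 19.8125.
P_{Largo} = 217 − 3·25.5625 − 2·19.8125 = 100.6875.

100.6875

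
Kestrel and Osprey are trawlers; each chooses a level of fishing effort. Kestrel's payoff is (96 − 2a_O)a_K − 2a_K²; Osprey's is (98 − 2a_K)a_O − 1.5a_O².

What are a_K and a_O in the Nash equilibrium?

11.5, 25

Expanding Kestrel's payoff: 96a_K − 2a_Oa_K − 2a_K².
∂π/∂a_K = 96 − 2a_O − 4a_K = 0, so a_K = 24 − 0.5a_O.
Likewise for Osprey: a_O = 98/3 − (2/3)a_K.
Substituting the second reaction function into the first: a_K = 24 − 0.5(98/3 − (2/3)a_K), which gives (2/3)a_K = 23/3 ⇒ a_K = 11.5.
Then a_O = 98/3 − (2/3)·11.5 = 25.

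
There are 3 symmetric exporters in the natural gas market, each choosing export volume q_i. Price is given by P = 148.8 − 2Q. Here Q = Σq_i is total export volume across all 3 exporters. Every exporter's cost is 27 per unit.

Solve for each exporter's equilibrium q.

15.225

A representative exporter's profit is π_i = q_i(148.8 − 2Q) − 27q_i, with Q = q_i + Σ_{j≠i} q_j.
First-order condition: 121.8 − 4q_i − 2Σ_{j≠i} q_j = 0.
With identical exporters, set every q_j = q: then 121.8 − 4q − 4q = 0, i.e. q = 121.8/8 = 15.225.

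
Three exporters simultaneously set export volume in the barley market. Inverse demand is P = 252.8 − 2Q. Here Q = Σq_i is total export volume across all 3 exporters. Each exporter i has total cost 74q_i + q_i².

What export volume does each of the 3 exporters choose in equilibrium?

17.88

A representative exporter's profit is π_i = q_i(252.8 − 2Q) − 74q_i − q_i², with Q = q_i + Σ_{j≠i} q_j.
First-order condition: 178.8 − 6q_i − 2Σ_{j≠i} q_j = 0.
Imposing symmetry (q_j = q for all j) turns Σ_{j≠i} q_j into 2q, so 178.8 = 10q and q = 17.88.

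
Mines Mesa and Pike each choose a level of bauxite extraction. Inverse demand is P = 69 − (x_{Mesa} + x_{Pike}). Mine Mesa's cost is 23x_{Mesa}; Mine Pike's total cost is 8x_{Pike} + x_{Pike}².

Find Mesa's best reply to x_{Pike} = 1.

22.5

Mine Mesa's profit: π = x_{Mesa}(69 − (x_{Mesa} + x_{Pike})) − 23x_{Mesa}.
∂π/∂x_{Mesa} = 46 − 2x_{Mesa} − x_{Pike} = 0, so x_{Mesa} = 23 − 0.5x_{Pike}.
At x_{Pike} = 1: x_{Mesa} = 23 − 0.5·1 = 22.5.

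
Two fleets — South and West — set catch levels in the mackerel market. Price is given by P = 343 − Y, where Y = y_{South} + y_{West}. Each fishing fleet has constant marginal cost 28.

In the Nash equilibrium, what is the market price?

133

Fishing fleet South's profit: π = y_{South}(343 − (y_{South} + y_{West})) − 28y_{South}.
∂π/∂y_{South} = 315 − 2y_{South} − y_{West} = 0, so y_{South} = 157.5 − 0.5y_{West}.
The game is symmetric, so in equilibrium y_{West} = y_{South}: the reaction function gives 1.5y_{South} = 157.5, hence y_{South} = 105.
Equilibrium price: P = 343 − 210 = 133.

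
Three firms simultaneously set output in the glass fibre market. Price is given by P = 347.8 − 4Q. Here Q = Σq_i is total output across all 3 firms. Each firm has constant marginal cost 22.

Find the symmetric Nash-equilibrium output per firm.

20.3625

A representative firm's profit is π_i = q_i(347.8 − 4Q) − 22q_i, with Q = q_i + Σ_{j≠i} q_j.
First-order condition: 325.8 − 8q_i − 4Σ_{j≠i} q_j = 0.
With identical firms, set every q_j = q: then 325.8 − 8q − 8q = 0, i.e. q = 325.8/16 = 20.3625.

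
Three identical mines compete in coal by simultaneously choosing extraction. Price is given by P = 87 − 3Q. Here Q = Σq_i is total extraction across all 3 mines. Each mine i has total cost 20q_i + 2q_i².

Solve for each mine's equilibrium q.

A representative mine's profit is π_i = q_i(87 − 3Q) − 20q_i − 2q_i², with Q = q_i + Σ_{j≠i} q_j.
First-order condition: 67 − 10q_i − 3Σ_{j≠i} q_j = 0.
With identical mines, set every q_j = q: then 67 − 10q − 6q = 0, i.e. q = 67/16 = 4.1875.

4.1875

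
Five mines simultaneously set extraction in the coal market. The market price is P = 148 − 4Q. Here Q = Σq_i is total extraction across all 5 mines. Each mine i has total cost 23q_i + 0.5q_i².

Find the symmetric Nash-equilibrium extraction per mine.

5

A representative mine's profit is π_i = q_i(148 − 4Q) − 23q_i − 0.5q_i², with Q = q_i + Σ_{j≠i} q_j.
First-order condition: 125 − 9q_i − 4Σ_{j≠i} q_j = 0.
Imposing symmetry (q_j = q for all j) turns Σ_{j≠i} q_j into 4q, so 125 = 25q and q = 5.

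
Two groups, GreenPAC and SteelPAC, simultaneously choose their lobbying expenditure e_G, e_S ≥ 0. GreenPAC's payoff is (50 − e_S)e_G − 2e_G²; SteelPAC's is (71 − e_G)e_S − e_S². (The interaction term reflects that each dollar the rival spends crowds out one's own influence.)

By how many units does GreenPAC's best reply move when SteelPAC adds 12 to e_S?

Expanding GreenPAC's payoff: 50e_G − e_Se_G − 2e_G².
∂π/∂e_G = 50 − e_S − 4e_G = 0, so e_G = 12.5 − 0.25e_S.
The reaction-function slope is −0.25, so a 12-unit rise in e_S moves e_G by −0.25 × 12 = −3. GreenPAC's best response falls — the actions are strategic substitutes.

-3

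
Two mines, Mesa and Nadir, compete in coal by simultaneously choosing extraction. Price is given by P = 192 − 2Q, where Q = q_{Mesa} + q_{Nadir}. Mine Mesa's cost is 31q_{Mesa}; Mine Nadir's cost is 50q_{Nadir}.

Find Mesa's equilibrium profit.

Mine Mesa's profit: π = q_{Mesa}(192 − 2(q_{Mesa} + q_{Nadir})) − 31q_{Mesa}.
∂π/∂q_{Mesa} = 161 − 4q_{Mesa} − 2q_{Nadir} = 0, so q_{Mesa} = 40.25 − 0.5q_{Nadir}.
By the same steps for Nadir: q_{Nadir} = 35.5 − 0.5q_{Mesa}.
Plugging q_{Nadir} into Mesa's best response: q_{Mesa} = 40.25 − 0.5(35.5 − 0.5q_{Mesa}) ⇒ 0.75q_{Mesa} = 22.5, so q_{Mesa} = 30.
Then q_{Nadir} = 35.5 − 0.5·30 = 20.5.
Price P = 192 − 2·50.5 = 91.
Mesa's profit: (91 − 31)·30 = 1800.

1800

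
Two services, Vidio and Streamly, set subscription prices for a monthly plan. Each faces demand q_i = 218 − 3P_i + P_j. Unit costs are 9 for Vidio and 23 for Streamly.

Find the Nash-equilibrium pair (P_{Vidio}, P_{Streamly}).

Vidio's profit: π = (P_{Vidio} − 9)(218 − 3P_{Vidio} + P_{Streamly}).
∂π/∂P_{Vidio} = 245 − 6P_{Vidio} + P_{Streamly} = 0 ⇒ P_{Vidio} = 245/6 + (1/6)P_{Streamly}.
Similarly P_{Streamly} = 287/6 + (1/6)P_{Vidio}.
Plugging P_{Streamly} into Vidio's best response: P_{Vidio} = 245/6 + (1/6)(287/6 + (1/6)P_{Vidio}) ⇒ (35/36)P_{Vidio} = 1757/36, so P_{Vidio} = 50.2.
Then P_{Streamly} = 287/6 + (1/6)·50.2 = 56.2.

50.2, 56.2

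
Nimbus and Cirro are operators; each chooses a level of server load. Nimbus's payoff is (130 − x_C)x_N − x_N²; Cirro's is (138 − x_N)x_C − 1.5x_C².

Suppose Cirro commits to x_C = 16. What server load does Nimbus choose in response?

57

Expanding Nimbus's payoff: 130x_N − x_Cx_N − x_N².
∂π/∂x_N = 130 − x_C − 2x_N = 0, so x_N = 65 − 0.5x_C.
At x_C = 16: x_N = 65 − 0.5·16 = 57.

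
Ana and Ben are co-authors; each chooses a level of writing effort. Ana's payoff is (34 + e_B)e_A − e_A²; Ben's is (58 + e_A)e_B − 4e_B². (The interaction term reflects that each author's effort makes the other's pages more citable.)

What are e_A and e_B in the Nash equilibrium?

22, 10

Expanding Ana's payoff: 34e_A + e_Be_A − e_A².
∂π/∂e_A = 34 + e_B − 2e_A = 0, so e_A = 17 + 0.5e_B.
Likewise for Ben: e_B = 7.25 + 0.125e_A.
Substituting the second reaction function into the first: e_A = 17 + 0.5(7.25 + 0.125e_A), which gives 0.9375e_A = 20.625 ⇒ e_A = 22.
Then e_B = 7.25 + 0.125·22 = 10.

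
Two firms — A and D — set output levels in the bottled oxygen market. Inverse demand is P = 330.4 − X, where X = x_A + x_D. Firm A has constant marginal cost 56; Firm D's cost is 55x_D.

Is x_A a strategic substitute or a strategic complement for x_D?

Firm A's profit: π = x_A(330.4 − (x_A + x_D)) − 56x_A.
∂π/∂x_A = 274.4 − 2x_A − x_D = 0, so x_A = 137.2 − 0.5x_D.
The best-response slope dx_A/dx_D = −0.5 < 0: the reaction function is downward-sloping, so the choices are strategic substitutes.

strategic substitutes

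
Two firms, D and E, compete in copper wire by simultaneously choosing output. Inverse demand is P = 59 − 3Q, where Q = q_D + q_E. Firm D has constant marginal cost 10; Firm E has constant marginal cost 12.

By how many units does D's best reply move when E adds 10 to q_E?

-5

Firm D's profit: π = q_D(59 − 3(q_D + q_E)) − 10q_D.
∂π/∂q_D = 49 − 6q_D − 3q_E = 0, so q_D = 49/6 − 0.5q_E.
The reaction-function slope is −0.5, so a 10-unit rise in q_E moves q_D by −0.5 × 10 = −5. D's best response falls — the actions are strategic substitutes.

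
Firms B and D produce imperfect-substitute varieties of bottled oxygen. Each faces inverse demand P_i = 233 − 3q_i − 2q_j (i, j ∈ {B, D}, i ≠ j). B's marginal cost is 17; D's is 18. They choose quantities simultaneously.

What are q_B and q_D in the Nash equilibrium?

27.0625, 26.8125

Firm B's profit: π = q_B(233 − 3q_B − 2q_D) − 17q_B.
∂π/∂q_B = 216 − 6q_B − 2q_D = 0 ⇒ q_B = 36 − (1/3)q_D.
Similarly q_D = 215/6 − (1/3)q_B.
Substituting the second reaction function into the first: q_B = 36 − (1/3)(215/6 − (1/3)q_B), which gives (8/9)q_B = 433/18 ⇒ q_B = 27.0625.
Then q_D = 215/6 − (1/3)·27.0625 = 26.8125.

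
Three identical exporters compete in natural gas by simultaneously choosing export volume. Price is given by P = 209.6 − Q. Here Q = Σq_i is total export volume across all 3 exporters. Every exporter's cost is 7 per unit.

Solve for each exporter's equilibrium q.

50.65

A representative exporter's profit is π_i = q_i(209.6 − Q) − 7q_i, with Q = q_i + Σ_{j≠i} q_j.
First-order condition: 202.6 − 2q_i − Σ_{j≠i} q_j = 0.
In a symmetric equilibrium every exporter chooses the same q, so Σ_{j≠i} q_j = 2q. The condition becomes 202.6 − 4q = 0, giving q = 202.6/4 = 50.65.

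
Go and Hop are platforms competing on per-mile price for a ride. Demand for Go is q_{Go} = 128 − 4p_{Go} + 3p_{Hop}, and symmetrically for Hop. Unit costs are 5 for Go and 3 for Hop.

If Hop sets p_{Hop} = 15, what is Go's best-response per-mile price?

Go's profit: π = (p_{Go} − 5)(128 − 4p_{Go} + 3p_{Hop}).
∂π/∂p_{Go} = 148 − 8p_{Go} + 3p_{Hop} = 0 ⇒ p_{Go} = 18.5 + 0.375p_{Hop}.
At p_{Hop} = 15: p_{Go} = 18.5 + 0.375·15 = 24.125.

24.125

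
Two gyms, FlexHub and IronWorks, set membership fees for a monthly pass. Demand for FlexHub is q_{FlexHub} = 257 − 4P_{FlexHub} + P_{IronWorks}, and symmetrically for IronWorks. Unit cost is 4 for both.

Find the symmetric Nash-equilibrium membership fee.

39

FlexHub's profit: π = (P_{FlexHub} − 4)(257 − 4P_{FlexHub} + P_{IronWorks}).
∂π/∂P_{FlexHub} = 273 − 8P_{FlexHub} + P_{IronWorks} = 0 ⇒ P_{FlexHub} = 34.125 + 0.125P_{IronWorks}.
By symmetry P_{IronWorks} = P_{FlexHub}; substituting into the reaction function, 0.875P_{FlexHub} = 34.125 and P_{FlexHub} = 39.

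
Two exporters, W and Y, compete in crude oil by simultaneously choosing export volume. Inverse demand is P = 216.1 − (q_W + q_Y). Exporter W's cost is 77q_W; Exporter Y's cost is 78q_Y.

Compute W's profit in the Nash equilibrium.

2180.89

Exporter W's profit: π = q_W(216.1 − (q_W + q_Y)) − 77q_W.
∂π/∂q_W = 139.1 − 2q_W − q_Y = 0, so q_W = 69.55 − 0.5q_Y.
By the same steps for Y: q_Y = 69.05 − 0.5q_W.
Plugging q_Y into W's best response: q_W = 69.55 − 0.5(69.05 − 0.5q_W) ⇒ 0.75q_W = 35.025, so q_W = 46.7.
Then q_Y = 69.05 − 0.5·46.7 = 45.7.
Price P = 216.1 − 92.4 = 123.7.
W's profit: (123.7 − 77)·46.7 = 2180.89.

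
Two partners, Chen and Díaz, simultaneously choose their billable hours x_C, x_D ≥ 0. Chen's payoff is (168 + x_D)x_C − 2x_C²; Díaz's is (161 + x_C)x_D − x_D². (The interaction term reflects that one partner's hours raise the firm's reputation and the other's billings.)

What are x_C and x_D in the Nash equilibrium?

71, 116

Expanding Chen's payoff: 168x_C + x_Dx_C − 2x_C².
∂π/∂x_C = 168 + x_D − 4x_C = 0, so x_C = 42 + 0.25x_D.
Likewise for Díaz: x_D = 80.5 + 0.5x_C.
Plugging x_D into Chen's best response: x_C = 42 + 0.25(80.5 + 0.5x_C) ⇒ 0.875x_C = 62.125, so x_C = 71.
Then x_D = 80.5 + 0.5·71 = 116.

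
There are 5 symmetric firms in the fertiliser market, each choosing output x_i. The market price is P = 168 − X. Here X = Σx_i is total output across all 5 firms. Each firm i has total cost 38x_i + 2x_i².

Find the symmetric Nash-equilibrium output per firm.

A representative firm's profit is π_i = x_i(168 − X) − 38x_i − 2x_i², with X = x_i + Σ_{j≠i} x_j.
First-order condition: 130 − 6x_i − Σ_{j≠i} x_j = 0.
Imposing symmetry (x_j = x for all j) turns Σ_{j≠i} x_j into 4x, so 130 = 10x and x = 13.

13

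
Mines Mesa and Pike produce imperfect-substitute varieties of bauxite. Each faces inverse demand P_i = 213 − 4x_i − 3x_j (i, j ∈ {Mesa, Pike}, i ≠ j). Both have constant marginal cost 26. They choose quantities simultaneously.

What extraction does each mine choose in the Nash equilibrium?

Mine Mesa's profit: π = x_{Mesa}(213 − 4x_{Mesa} − 3x_{Pike}) − 26x_{Mesa}.
∂π/∂x_{Mesa} = 187 − 8x_{Mesa} − 3x_{Pike} = 0 ⇒ x_{Mesa} = 23.375 − 0.375x_{Pike}.
Setting x_{Mesa} = x_{Pike} in the reaction function: x_{Mesa} = 23.375 − 0.375x_{Mesa}, so x_{Mesa} = 23.375 / 1.375 = 17.

17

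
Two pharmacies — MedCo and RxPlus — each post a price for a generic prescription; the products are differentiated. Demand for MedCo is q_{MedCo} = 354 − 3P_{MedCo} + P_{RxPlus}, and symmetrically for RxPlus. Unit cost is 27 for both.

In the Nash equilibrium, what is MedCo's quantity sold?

MedCo's profit: π = (P_{MedCo} − 27)(354 − 3P_{MedCo} + P_{RxPlus}).
∂π/∂P_{MedCo} = 435 − 6P_{MedCo} + P_{RxPlus} = 0 ⇒ P_{MedCo} = 72.5 + (1/6)P_{RxPlus}.
The game is symmetric, so in equilibrium P_{RxPlus} = P_{MedCo}: the reaction function gives (5/6)P_{MedCo} = 72.5, hence P_{MedCo} = 87.
q_{MedCo} = 354 − 3·87 + 87 = 180.

180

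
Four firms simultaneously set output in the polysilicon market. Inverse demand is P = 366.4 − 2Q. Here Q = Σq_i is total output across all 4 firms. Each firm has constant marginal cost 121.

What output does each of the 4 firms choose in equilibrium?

A representative firm's profit is π_i = q_i(366.4 − 2Q) − 121q_i, with Q = q_i + Σ_{j≠i} q_j.
First-order condition: 245.4 − 4q_i − 2Σ_{j≠i} q_j = 0.
With identical firms, set every q_j = q: then 245.4 − 4q − 6q = 0, i.e. q = 245.4/10 = 24.54.

24.54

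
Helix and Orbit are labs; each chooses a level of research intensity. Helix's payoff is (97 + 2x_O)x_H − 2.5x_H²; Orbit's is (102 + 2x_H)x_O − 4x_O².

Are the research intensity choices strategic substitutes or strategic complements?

strategic complements

Expanding Helix's payoff: 97x_H + 2x_Ox_H − 2.5x_H².
∂π/∂x_H = 97 + 2x_O − 5x_H = 0, so x_H = 19.4 + 0.4x_O.
The best-response slope dx_H/dx_O = 0.4 > 0: the reaction function is upward-sloping, so the choices are strategic complements.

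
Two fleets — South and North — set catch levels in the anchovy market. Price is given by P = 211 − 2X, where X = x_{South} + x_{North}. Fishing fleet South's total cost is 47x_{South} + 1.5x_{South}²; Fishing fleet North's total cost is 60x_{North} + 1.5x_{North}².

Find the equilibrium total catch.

Fishing fleet South's profit: π = x_{South}(211 − 2(x_{South} + x_{North})) − 47x_{South} − 1.5x_{South}².
∂π/∂x_{South} = 164 − 7x_{South} − 2x_{North} = 0, so x_{South} = 164/7 − (2/7)x_{North}.
By the same steps for North: x_{North} = 151/7 − (2/7)x_{South}.
Substituting the second reaction function into the first: x_{South} = 164/7 − (2/7)(151/7 − (2/7)x_{South}), which gives (45/49)x_{South} = 846/49 ⇒ x_{South} = 18.8.
Then x_{North} = 151/7 − (2/7)·18.8 = 16.2.
Total catch: 18.8 + 16.2 = 35.

35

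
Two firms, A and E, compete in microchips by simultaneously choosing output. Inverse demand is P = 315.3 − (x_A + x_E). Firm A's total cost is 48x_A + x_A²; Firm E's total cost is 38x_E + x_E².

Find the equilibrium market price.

206.38

Firm A's profit: π = x_A(315.3 − (x_A + x_E)) − 48x_A − x_A².
∂π/∂x_A = 267.3 − 4x_A − x_E = 0, so x_A = 66.825 − 0.25x_E.
By the same steps for E: x_E = 69.325 − 0.25x_A.
Plugging x_E into A's best response: x_A = 66.825 − 0.25(69.325 − 0.25x_A) ⇒ 0.9375x_A = 7919/160, so x_A = 7919/150.
Then x_E = 69.325 − 0.25·(7919/150) = 8419/150.
Equilibrium price: P = 315.3 − 108.92 = 206.38.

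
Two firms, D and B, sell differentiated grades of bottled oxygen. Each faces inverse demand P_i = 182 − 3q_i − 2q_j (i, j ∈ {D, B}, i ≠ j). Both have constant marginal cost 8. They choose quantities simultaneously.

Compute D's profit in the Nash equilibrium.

1419.1875

Firm D's profit: π = q_D(182 − 3q_D − 2q_B) − 8q_D.
∂π/∂q_D = 174 − 6q_D − 2q_B = 0 ⇒ q_D = 29 − (1/3)q_B.
By symmetry q_B = q_D; substituting into the reaction function, (4/3)q_D = 29 and q_D = 21.75.
P_D = 182 − 3·21.75 − 2·21.75 = 73.25.
Profit = (73.25 − 8)·21.75 = 1419.1875.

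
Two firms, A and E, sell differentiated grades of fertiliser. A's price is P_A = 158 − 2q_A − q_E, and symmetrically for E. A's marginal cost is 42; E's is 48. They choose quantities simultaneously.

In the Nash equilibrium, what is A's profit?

Firm A's profit: π = q_A(158 − 2q_A − q_E) − 42q_A.
∂π/∂q_A = 116 − 4q_A − q_E = 0 ⇒ q_A = 29 − 0.25q_E.
Similarly q_E = 27.5 − 0.25q_A.
Plugging q_E into A's best response: q_A = 29 − 0.25(27.5 − 0.25q_A) ⇒ 0.9375q_A = 22.125, so q_A = 23.6.
Then q_E = 27.5 − 0.25·23.6 = 21.6.
P_A = 158 − 2·23.6 − 21.6 = 89.2.
Profit = (89.2 − 42)·23.6 = 1113.92.

1113.92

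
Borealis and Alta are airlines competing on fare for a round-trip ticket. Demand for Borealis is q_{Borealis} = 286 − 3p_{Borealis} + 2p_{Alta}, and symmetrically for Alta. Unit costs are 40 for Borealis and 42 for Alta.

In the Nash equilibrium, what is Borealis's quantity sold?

185.625

Borealis's profit: π = (p_{Borealis} − 40)(286 − 3p_{Borealis} + 2p_{Alta}).
∂π/∂p_{Borealis} = 406 − 6p_{Borealis} + 2p_{Alta} = 0 ⇒ p_{Borealis} = 203/3 + (1/3)p_{Alta}.
Similarly p_{Alta} = 206/3 + (1/3)p_{Borealis}.
Substituting the second reaction function into the first: p_{Borealis} = 203/3 + (1/3)(206/3 + (1/3)p_{Borealis}), which gives (8/9)p_{Borealis} = 815/9 ⇒ p_{Borealis} = 101.875.
Then p_{Alta} = 206/3 + (1/3)·101.875 = 102.625.
q_{Borealis} = 286 − 3·101.875 + 2·102.625 = 185.625.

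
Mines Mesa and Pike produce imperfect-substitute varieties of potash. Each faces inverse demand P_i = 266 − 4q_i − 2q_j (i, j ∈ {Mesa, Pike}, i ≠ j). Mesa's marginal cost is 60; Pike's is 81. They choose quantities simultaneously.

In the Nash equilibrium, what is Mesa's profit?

1814.76

Mine Mesa's profit: π = q_{Mesa}(266 − 4q_{Mesa} − 2q_{Pike}) − 60q_{Mesa}.
∂π/∂q_{Mesa} = 206 − 8q_{Mesa} − 2q_{Pike} = 0 ⇒ q_{Mesa} = 25.75 − 0.25q_{Pike}.
Similarly q_{Pike} = 23.125 − 0.25q_{Mesa}.
Plugging q_{Pike} into Mesa's best response: q_{Mesa} = 25.75 − 0.25(23.125 − 0.25q_{Mesa}) ⇒ 0.9375q_{Mesa} = 639/32, so q_{Mesa} = 21.3.
Then q_{Pike} = 23.125 − 0.25·21.3 = 17.8.
P_{Mesa} = 266 − 4·21.3 − 2·17.8 = 145.2.
Profit = (145.2 − 60)·21.3 = 1814.76.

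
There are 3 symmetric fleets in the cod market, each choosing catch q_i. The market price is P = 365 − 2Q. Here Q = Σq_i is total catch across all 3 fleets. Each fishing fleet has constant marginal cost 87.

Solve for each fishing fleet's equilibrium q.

34.75

A representative fishing fleet's profit is π_i = q_i(365 − 2Q) − 87q_i, with Q = q_i + Σ_{j≠i} q_j.
First-order condition: 278 − 4q_i − 2Σ_{j≠i} q_j = 0.
With identical fishing fleets, set every q_j = q: then 278 − 4q − 4q = 0, i.e. q = 278/8 = 34.75.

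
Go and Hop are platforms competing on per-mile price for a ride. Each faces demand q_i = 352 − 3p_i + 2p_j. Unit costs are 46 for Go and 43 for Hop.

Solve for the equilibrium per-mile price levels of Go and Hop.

Go's profit: π = (p_{Go} − 46)(352 − 3p_{Go} + 2p_{Hop}).
∂π/∂p_{Go} = 490 − 6p_{Go} + 2p_{Hop} = 0 ⇒ p_{Go} = 245/3 + (1/3)p_{Hop}.
Similarly p_{Hop} = 481/6 + (1/3)p_{Go}.
Substituting the second reaction function into the first: p_{Go} = 245/3 + (1/3)(481/6 + (1/3)p_{Go}), which gives (8/9)p_{Go} = 1951/18 ⇒ p_{Go} = 121.9375.
Then p_{Hop} = 481/6 + (1/3)·121.9375 = 120.8125.

121.9375, 120.8125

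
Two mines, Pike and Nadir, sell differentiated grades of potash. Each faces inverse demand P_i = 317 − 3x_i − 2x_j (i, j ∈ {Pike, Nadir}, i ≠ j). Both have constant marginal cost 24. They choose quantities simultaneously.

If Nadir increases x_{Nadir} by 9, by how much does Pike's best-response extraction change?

Mine Pike's profit: π = x_{Pike}(317 − 3x_{Pike} − 2x_{Nadir}) − 24x_{Pike}.
∂π/∂x_{Pike} = 293 − 6x_{Pike} − 2x_{Nadir} = 0 ⇒ x_{Pike} = 293/6 − (1/3)x_{Nadir}.
The reaction-function slope is −1/3, so a 9-unit rise in x_{Nadir} moves x_{Pike} by −1/3 × 9 = −3. Pike's best response falls — the actions are strategic substitutes.

-3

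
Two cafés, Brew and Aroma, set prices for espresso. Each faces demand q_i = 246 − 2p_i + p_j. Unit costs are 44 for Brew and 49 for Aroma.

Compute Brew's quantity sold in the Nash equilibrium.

136

Brew's profit: π = (p_{Brew} − 44)(246 − 2p_{Brew} + p_{Aroma}).
∂π/∂p_{Brew} = 334 − 4p_{Brew} + p_{Aroma} = 0 ⇒ p_{Brew} = 83.5 + 0.25p_{Aroma}.
Similarly p_{Aroma} = 86 + 0.25p_{Brew}.
Plugging p_{Aroma} into Brew's best response: p_{Brew} = 83.5 + 0.25(86 + 0.25p_{Brew}) ⇒ 0.9375p_{Brew} = 105, so p_{Brew} = 112.
Then p_{Aroma} = 86 + 0.25·112 = 114.
q_{Brew} = 246 − 2·112 + 114 = 136.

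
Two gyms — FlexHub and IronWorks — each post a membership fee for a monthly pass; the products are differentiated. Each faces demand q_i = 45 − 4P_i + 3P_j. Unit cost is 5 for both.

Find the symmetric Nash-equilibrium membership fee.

FlexHub's profit: π = (P_{FlexHub} − 5)(45 − 4P_{FlexHub} + 3P_{IronWorks}).
∂π/∂P_{FlexHub} = 65 − 8P_{FlexHub} + 3P_{IronWorks} = 0 ⇒ P_{FlexHub} = 8.125 + 0.375P_{IronWorks}.
Setting P_{FlexHub} = P_{IronWorks} in the reaction function: P_{FlexHub} = 8.125 + 0.375P_{FlexHub}, so P_{FlexHub} = 8.125 / 0.625 = 13.

13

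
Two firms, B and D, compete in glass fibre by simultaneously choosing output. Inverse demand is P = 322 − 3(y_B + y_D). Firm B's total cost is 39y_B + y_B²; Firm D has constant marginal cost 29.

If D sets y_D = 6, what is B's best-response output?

Firm B's profit: π = y_B(322 − 3(y_B + y_D)) − 39y_B − y_B².
∂π/∂y_B = 283 − 8y_B − 3y_D = 0, so y_B = 35.375 − 0.375y_D.
At y_D = 6: y_B = 35.375 − 0.375·6 = 33.125.

33.125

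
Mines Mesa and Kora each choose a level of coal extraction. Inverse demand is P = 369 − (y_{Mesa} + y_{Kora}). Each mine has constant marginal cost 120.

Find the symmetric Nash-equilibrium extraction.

83

Mine Mesa's profit: π = y_{Mesa}(369 − (y_{Mesa} + y_{Kora})) − 120y_{Mesa}.
∂π/∂y_{Mesa} = 249 − 2y_{Mesa} − y_{Kora} = 0, so y_{Mesa} = 124.5 − 0.5y_{Kora}.
The game is symmetric, so in equilibrium y_{Kora} = y_{Mesa}: the reaction function gives 1.5y_{Mesa} = 124.5, hence y_{Mesa} = 83.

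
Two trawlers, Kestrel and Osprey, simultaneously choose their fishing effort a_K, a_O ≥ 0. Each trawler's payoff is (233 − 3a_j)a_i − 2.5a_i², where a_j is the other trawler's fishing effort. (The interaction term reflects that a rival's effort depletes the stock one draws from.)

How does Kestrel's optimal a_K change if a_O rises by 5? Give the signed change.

-3

Kestrel's payoff is (233 − 3a_O)a_K − 2.5a_K².
∂π/∂a_K = 233 − 3a_O − 5a_K = 0, so a_K = 46.6 − 0.6a_O.
The reaction-function slope is −0.6, so a 5-unit rise in a_O moves a_K by −0.6 × 5 = −3. Kestrel's best response falls — the actions are strategic substitutes.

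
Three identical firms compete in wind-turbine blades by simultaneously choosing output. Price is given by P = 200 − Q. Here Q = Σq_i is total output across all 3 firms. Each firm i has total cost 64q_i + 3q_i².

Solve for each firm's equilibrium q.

13.6

A representative firm's profit is π_i = q_i(200 − Q) − 64q_i − 3q_i², with Q = q_i + Σ_{j≠i} q_j.
First-order condition: 136 − 8q_i − Σ_{j≠i} q_j = 0.
Imposing symmetry (q_j = q for all j) turns Σ_{j≠i} q_j into 2q, so 136 = 10q and q = 13.6.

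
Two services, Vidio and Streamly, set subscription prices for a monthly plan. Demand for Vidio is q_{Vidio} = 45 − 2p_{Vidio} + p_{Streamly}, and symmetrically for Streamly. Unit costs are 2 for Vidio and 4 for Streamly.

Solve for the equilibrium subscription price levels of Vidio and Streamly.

16.6, 17.4

Vidio's profit: π = (p_{Vidio} − 2)(45 − 2p_{Vidio} + p_{Streamly}).
∂π/∂p_{Vidio} = 49 − 4p_{Vidio} + p_{Streamly} = 0 ⇒ p_{Vidio} = 12.25 + 0.25p_{Streamly}.
Similarly p_{Streamly} = 13.25 + 0.25p_{Vidio}.
Plugging p_{Streamly} into Vidio's best response: p_{Vidio} = 12.25 + 0.25(13.25 + 0.25p_{Vidio}) ⇒ 0.9375p_{Vidio} = 15.5625, so p_{Vidio} = 16.6.
Then p_{Streamly} = 13.25 + 0.25·16.6 = 17.4.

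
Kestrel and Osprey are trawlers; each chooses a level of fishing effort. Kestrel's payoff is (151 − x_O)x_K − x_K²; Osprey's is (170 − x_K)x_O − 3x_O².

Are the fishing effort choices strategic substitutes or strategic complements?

strategic substitutes

Expanding Kestrel's payoff: 151x_K − x_Ox_K − x_K².
∂π/∂x_K = 151 − x_O − 2x_K = 0, so x_K = 75.5 − 0.5x_O.
The best-response slope dx_K/dx_O = −0.5 < 0: the reaction function is downward-sloping, so the choices are strategic substitutes.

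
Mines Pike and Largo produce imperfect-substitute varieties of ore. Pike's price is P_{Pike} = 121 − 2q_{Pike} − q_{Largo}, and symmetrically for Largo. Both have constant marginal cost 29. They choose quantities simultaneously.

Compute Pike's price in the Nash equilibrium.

65.8

Mine Pike's profit: π = q_{Pike}(121 − 2q_{Pike} − q_{Largo}) − 29q_{Pike}.
∂π/∂q_{Pike} = 92 − 4q_{Pike} − q_{Largo} = 0 ⇒ q_{Pike} = 23 − 0.25q_{Largo}.
By symmetry q_{Largo} = q_{Pike}; substituting into the reaction function, 1.25q_{Pike} = 23 and q_{Pike} = 18.4.
P_{Pike} = 121 − 2·18.4 − 18.4 = 65.8.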